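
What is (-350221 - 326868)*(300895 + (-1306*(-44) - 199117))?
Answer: -107821006538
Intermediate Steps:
(-350221 - 326868)*(300895 + (-1306*(-44) - 199117)) = -677089*(300895 + (57464 - 199117)) = -677089*(300895 - 141653) = -677089*159242 = -107821006538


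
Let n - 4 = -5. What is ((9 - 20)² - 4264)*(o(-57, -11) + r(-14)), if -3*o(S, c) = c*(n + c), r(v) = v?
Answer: 240294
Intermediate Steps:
n = -1 (n = 4 - 5 = -1)
o(S, c) = -c*(-1 + c)/3
((9 - 20)² - 4264)*(o(-57, -11) + r(-14)) = ((9 - 20)² - 4264)*((⅓)*(-11)*(1 - 1*(-11)) - 14) = ((-11)² - 4264)*((⅓)*(-11)*(1 + 11) - 14) = (121 - 4264)*((⅓)*(-11)*12 - 14) = -4143*(-44 - 14) = -4143*(-58) = 240294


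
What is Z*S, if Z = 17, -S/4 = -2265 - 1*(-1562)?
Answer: 47804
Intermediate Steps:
S = 2812 (S = -4*(-2265 - 1*(-1562)) = -4*(-2265 + 1562) = -4*(-703) = 2812)
Z*S = 17*2812 = 47804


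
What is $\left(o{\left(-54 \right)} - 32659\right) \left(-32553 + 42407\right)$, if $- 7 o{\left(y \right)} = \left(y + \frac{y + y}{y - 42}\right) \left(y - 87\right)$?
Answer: $- \frac{9304871069}{28} \approx -3.3232 \cdot 10^{8}$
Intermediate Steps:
$o{\left(y \right)} = - \frac{\left(-87 + y\right) \left(y + \frac{2 y}{-42 + y}\right)}{7}$ ($o{\left(y \right)} = - \frac{\left(y + \frac{y + y}{y - 42}\right) \left(y - 87\right)}{7} = - \frac{\left(y + \frac{2 y}{-42 + y}\right) \left(-87 + y\right)}{7} = - \frac{\left(-87 + y\right) \left(y + \frac{2 y}{-42 + y}\right)}{7}$)
$\left(o{\left(-54 \right)} - 32659\right) \left(-32553 + 42407\right) = \left(\frac{1}{7} \left(-54\right) \frac{1}{-42 - 54} \left(-3480 - \left(-54\right)^{2} + 127 \left(-54\right)\right) - 32659\right) \left(-32553 + 42407\right) = \left(\frac{1}{7} \left(-54\right) \frac{1}{-96} \left(-3480 - 2916 - 6858\right) - 32659\right) 9854 = \left(\frac{1}{7} \left(-54\right) \left(- \frac{1}{96}\right) \left(-3480 - 2916 - 6858\right) - 32659\right) 9854 = \left(\frac{1}{7} \left(-54\right) \left(- \frac{1}{96}\right) \left(-13254\right) - 32659\right) 9854 = \left(- \frac{59643}{56} - 32659\right) 9854 = \left(- \frac{1888547}{56}\right) 9854 = - \frac{9304871069}{28}$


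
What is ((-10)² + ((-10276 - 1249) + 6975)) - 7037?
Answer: -11487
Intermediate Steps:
((-10)² + ((-10276 - 1249) + 6975)) - 7037 = (100 + (-11525 + 6975)) - 7037 = (100 - 4550) - 7037 = -4450 - 7037 = -11487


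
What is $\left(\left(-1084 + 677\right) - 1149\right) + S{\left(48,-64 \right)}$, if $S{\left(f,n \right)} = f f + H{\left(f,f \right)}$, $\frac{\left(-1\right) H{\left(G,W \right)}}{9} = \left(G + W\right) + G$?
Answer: $-548$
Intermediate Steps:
$H{\left(G,W \right)} = - 18 G - 9 W$ ($H{\left(G,W \right)} = - 9 \left(\left(G + W\right) + G\right) = - 9 \left(W + 2 G\right) = - 18 G - 9 W$)
$S{\left(f,n \right)} = f^{2} - 27 f$ ($S{\left(f,n \right)} = f f - 27 f = f^{2} - 27 f$)
$\left(\left(-1084 + 677\right) - 1149\right) + S{\left(48,-64 \right)} = \left(\left(-1084 + 677\right) - 1149\right) + 48 \left(-27 + 48\right) = \left(-407 - 1149\right) + 48 \cdot 21 = -1556 + 1008 = -548$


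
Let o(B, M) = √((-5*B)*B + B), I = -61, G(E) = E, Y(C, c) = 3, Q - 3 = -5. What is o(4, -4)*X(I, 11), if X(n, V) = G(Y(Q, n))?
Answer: 6*I*√19 ≈ 26.153*I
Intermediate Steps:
Q = -2 (Q = 3 - 5 = -2)
X(n, V) = 3
o(B, M) = √(B - 5*B²) (o(B, M) = √(-5*B² + B) = √(B - 5*B²))
o(4, -4)*X(I, 11) = √(4*(1 - 5*4))*3 = √(4*(1 - 20))*3 = √(4*(-19))*3 = √(-76)*3 = (2*I*√19)*3 = 6*I*√19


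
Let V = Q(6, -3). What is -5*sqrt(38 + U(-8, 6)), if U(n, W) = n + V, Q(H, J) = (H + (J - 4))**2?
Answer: -5*sqrt(31) ≈ -27.839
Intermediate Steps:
Q(H, J) = (-4 + H + J)**2 (Q(H, J) = (H + (-4 + J))**2 = (-4 + H + J)**2)
V = 1 (V = (-4 + 6 - 3)**2 = (-1)**2 = 1)
U(n, W) = 1 + n (U(n, W) = n + 1 = 1 + n)
-5*sqrt(38 + U(-8, 6)) = -5*sqrt(38 + (1 - 8)) = -5*sqrt(38 - 7) = -5*sqrt(31)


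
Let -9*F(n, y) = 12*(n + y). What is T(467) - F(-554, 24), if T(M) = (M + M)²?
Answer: 2614948/3 ≈ 8.7165e+5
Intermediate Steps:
F(n, y) = -4*n/3 - 4*y/3 (F(n, y) = -4*(n + y)/3 = -(12*n + 12*y)/9 = -4*n/3 - 4*y/3)
T(M) = 4*M² (T(M) = (2*M)² = 4*M²)
T(467) - F(-554, 24) = 4*467² - (-4/3*(-554) - 4/3*24) = 4*218089 - (2216/3 - 32) = 872356 - 1*2120/3 = 872356 - 2120/3 = 2614948/3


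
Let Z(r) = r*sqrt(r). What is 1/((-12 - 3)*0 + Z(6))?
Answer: sqrt(6)/36 ≈ 0.068041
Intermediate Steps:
Z(r) = r**(3/2)
1/((-12 - 3)*0 + Z(6)) = 1/((-12 - 3)*0 + 6**(3/2)) = 1/(-15*0 + 6*sqrt(6)) = 1/(0 + 6*sqrt(6)) = 1/(6*sqrt(6)) = sqrt(6)/36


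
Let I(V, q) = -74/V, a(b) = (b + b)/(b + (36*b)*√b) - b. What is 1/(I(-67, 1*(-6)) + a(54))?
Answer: -8308666181/439491466462 - 242406*√6/219745733231 ≈ -0.018908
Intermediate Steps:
a(b) = -b + 2*b/(b + 36*b^(3/2)) (a(b) = (2*b)/(b + 36*b^(3/2)) - b = 2*b/(b + 36*b^(3/2)) - b = -b + 2*b/(b + 36*b^(3/2)))
1/(I(-67, 1*(-6)) + a(54)) = 1/(-74/(-67) + (-1*54² - 314928*√6 + 2*54)/(54 + 36*54^(3/2))) = 1/(-74*(-1/67) + (-1*2916 - 314928*√6 + 108)/(54 + 36*(162*√6))) = 1/(74/67 + (-2916 - 314928*√6 + 108)/(54 + 5832*√6)) = 1/(74/67 + (-2808 - 314928*√6)/(54 + 5832*√6))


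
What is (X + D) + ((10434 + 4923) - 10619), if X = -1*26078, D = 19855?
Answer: -1485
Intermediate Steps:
X = -26078
(X + D) + ((10434 + 4923) - 10619) = (-26078 + 19855) + ((10434 + 4923) - 10619) = -6223 + (15357 - 10619) = -6223 + 4738 = -1485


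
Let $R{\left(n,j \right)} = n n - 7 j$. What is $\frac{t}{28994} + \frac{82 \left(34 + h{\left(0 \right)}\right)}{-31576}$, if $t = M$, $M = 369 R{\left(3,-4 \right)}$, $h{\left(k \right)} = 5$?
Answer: $\frac{84596079}{228878636} \approx 0.36961$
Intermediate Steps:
$R{\left(n,j \right)} = n^{2} - 7 j$
$M = 13653$ ($M = 369 \left(3^{2} - -28\right) = 369 \left(9 + 28\right) = 369 \cdot 37 = 13653$)
$t = 13653$
$\frac{t}{28994} + \frac{82 \left(34 + h{\left(0 \right)}\right)}{-31576} = \frac{13653}{28994} + \frac{82 \left(34 + 5\right)}{-31576} = 13653 \cdot \frac{1}{28994} + 82 \cdot 39 \left(- \frac{1}{31576}\right) = \frac{13653}{28994} + 3198 \left(- \frac{1}{31576}\right) = \frac{13653}{28994} - \frac{1599}{15788} = \frac{84596079}{228878636}$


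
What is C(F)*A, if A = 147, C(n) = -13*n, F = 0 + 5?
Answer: -9555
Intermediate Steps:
F = 5
C(F)*A = -13*5*147 = -65*147 = -9555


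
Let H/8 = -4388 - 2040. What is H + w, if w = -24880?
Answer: -76304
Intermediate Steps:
H = -51424 (H = 8*(-4388 - 2040) = 8*(-6428) = -51424)
H + w = -51424 - 24880 = -76304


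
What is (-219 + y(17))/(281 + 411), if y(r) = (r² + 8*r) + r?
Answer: 223/692 ≈ 0.32225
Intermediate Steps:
y(r) = r² + 9*r
(-219 + y(17))/(281 + 411) = (-219 + 17*(9 + 17))/(281 + 411) = (-219 + 17*26)/692 = (-219 + 442)*(1/692) = 223*(1/692) = 223/692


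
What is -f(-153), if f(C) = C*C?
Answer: -23409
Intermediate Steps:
f(C) = C²
-f(-153) = -1*(-153)² = -1*23409 = -23409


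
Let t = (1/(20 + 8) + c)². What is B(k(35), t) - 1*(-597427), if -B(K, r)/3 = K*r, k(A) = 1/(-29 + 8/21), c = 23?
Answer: 40217750449/67312 ≈ 5.9748e+5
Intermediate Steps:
k(A) = -21/601 (k(A) = 1/(-29 + 8*(1/21)) = 1/(-29 + 8/21) = 1/(-601/21) = -21/601)
t = 416025/784 (t = (1/(20 + 8) + 23)² = (1/28 + 23)² = (645/28)² = 416025/784 ≈ 530.64)
B(K, r) = -3*K*r
B(k(35), t) - 1*(-597427) = -3*(-21/601)*416025/784 - 1*(-597427) = 3744225/67312 + 597427 = 40217750449/67312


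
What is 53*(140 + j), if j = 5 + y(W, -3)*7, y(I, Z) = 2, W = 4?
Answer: 8427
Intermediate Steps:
j = 19 (j = 5 + 2*7 = 5 + 14 = 19)
53*(140 + j) = 53*(140 + 19) = 53*159 = 8427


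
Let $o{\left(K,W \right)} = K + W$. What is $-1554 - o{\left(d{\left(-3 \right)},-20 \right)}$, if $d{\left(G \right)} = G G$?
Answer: $-1543$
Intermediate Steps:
$d{\left(G \right)} = G^{2}$
$-1554 - o{\left(d{\left(-3 \right)},-20 \right)} = -1554 - \left(\left(-3\right)^{2} - 20\right) = -1554 - \left(9 - 20\right) = -1554 - -11 = -1554 + 11 = -1543$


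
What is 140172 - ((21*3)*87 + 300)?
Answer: 134391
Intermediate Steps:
140172 - ((21*3)*87 + 300) = 140172 - (63*87 + 300) = 140172 - (5481 + 300) = 140172 - 1*5781 = 140172 - 5781 = 134391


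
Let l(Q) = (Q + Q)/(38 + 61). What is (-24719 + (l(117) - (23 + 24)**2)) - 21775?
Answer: -535707/11 ≈ -48701.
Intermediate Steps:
l(Q) = 2*Q/99 (l(Q) = (2*Q)/99 = (2*Q)*(1/99) = 2*Q/99)
(-24719 + (l(117) - (23 + 24)**2)) - 21775 = (-24719 + ((2/99)*117 - (23 + 24)**2)) - 21775 = (-24719 + (26/11 - 1*47**2)) - 21775 = (-24719 + (26/11 - 1*2209)) - 21775 = (-24719 + (26/11 - 2209)) - 21775 = (-24719 - 24273/11) - 21775 = -296182/11 - 21775 = -535707/11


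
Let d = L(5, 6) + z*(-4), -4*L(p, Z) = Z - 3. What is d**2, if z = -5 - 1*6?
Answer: 29929/16 ≈ 1870.6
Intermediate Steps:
L(p, Z) = 3/4 - Z/4 (L(p, Z) = -(Z - 3)/4 = -(-3 + Z)/4 = 3/4 - Z/4)
z = -11 (z = -5 - 6 = -11)
d = 173/4 (d = (3/4 - 1/4*6) - 11*(-4) = (3/4 - 3/2) + 44 = -3/4 + 44 = 173/4 ≈ 43.250)
d**2 = (173/4)**2 = 29929/16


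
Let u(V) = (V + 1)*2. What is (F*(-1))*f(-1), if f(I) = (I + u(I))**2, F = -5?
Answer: 5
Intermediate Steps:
u(V) = 2 + 2*V (u(V) = (1 + V)*2 = 2 + 2*V)
f(I) = (2 + 3*I)**2 (f(I) = (I + (2 + 2*I))**2 = (2 + 3*I)**2)
(F*(-1))*f(-1) = (-5*(-1))*(2 + 3*(-1))**2 = 5*(2 - 3)**2 = 5*(-1)**2 = 5*1 = 5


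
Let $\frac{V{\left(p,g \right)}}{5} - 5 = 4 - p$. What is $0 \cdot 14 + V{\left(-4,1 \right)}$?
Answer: $65$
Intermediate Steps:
$V{\left(p,g \right)} = 45 - 5 p$ ($V{\left(p,g \right)} = 25 + 5 \left(4 - p\right) = 25 - \left(-20 + 5 p\right) = 45 - 5 p$)
$0 \cdot 14 + V{\left(-4,1 \right)} = 0 \cdot 14 + \left(45 - -20\right) = 0 + \left(45 + 20\right) = 0 + 65 = 65$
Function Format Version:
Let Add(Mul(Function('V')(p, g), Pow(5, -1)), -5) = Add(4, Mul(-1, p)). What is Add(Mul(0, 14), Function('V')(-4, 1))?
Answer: 65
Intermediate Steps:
Function('V')(p, g) = Add(45, Mul(-5, p)) (Function('V')(p, g) = Add(25, Mul(5, Add(4, Mul(-1, p)))) = Add(25, Add(20, Mul(-5, p))) = Add(45, Mul(-5, p)))
Add(Mul(0, 14), Function('V')(-4, 1)) = Add(Mul(0, 14), Add(45, Mul(-5, -4))) = Add(0, Add(45, 20)) = Add(0, 65) = 65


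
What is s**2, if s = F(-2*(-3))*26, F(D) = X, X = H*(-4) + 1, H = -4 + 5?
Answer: 6084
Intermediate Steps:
H = 1
X = -3 (X = 1*(-4) + 1 = -4 + 1 = -3)
F(D) = -3
s = -78 (s = -3*26 = -78)
s**2 = (-78)**2 = 6084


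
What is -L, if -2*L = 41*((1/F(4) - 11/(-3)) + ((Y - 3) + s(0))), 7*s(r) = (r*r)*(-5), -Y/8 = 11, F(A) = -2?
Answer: -21607/12 ≈ -1800.6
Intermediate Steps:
Y = -88 (Y = -8*11 = -88)
s(r) = -5*r**2/7 (s(r) = ((r*r)*(-5))/7 = (r**2*(-5))/7 = (-5*r**2)/7 = -5*r**2/7)
L = 21607/12 (L = -41*((1/(-2) - 11/(-3)) + ((-88 - 3) - 5/7*0**2))/2 = -41*((1*(-1/2) - 11*(-1/3)) + (-91 - 5/7*0))/2 = -41*((-1/2 + 11/3) + (-91 + 0))/2 = -41*(19/6 - 91)/2 = -41*(-527)/(2*6) = -1/2*(-21607/6) = 21607/12 ≈ 1800.6)
-L = -1*21607/12 = -21607/12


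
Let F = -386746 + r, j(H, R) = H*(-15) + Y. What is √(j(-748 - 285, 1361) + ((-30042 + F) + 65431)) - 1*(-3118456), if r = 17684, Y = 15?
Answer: 3118456 + I*√318163 ≈ 3.1185e+6 + 564.06*I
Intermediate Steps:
j(H, R) = 15 - 15*H (j(H, R) = H*(-15) + 15 = -15*H + 15 = 15 - 15*H)
F = -369062 (F = -386746 + 17684 = -369062)
√(j(-748 - 285, 1361) + ((-30042 + F) + 65431)) - 1*(-3118456) = √((15 - 15*(-748 - 285)) + ((-30042 - 369062) + 65431)) - 1*(-3118456) = √((15 - 15*(-1033)) + (-399104 + 65431)) + 3118456 = √((15 + 15495) - 333673) + 3118456 = √(15510 - 333673) + 3118456 = √(-318163) + 3118456 = I*√318163 + 3118456 = 3118456 + I*√318163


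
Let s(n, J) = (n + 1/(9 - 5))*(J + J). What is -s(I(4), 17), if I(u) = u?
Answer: -289/2 ≈ -144.50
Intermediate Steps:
s(n, J) = 2*J*(1/4 + n) (s(n, J) = (n + 1/4)*(2*J) = (1/4 + n)*(2*J) = 2*J*(1/4 + n))
-s(I(4), 17) = -17*(1 + 4*4)/2 = -17*(1 + 16)/2 = -17*17/2 = -1*289/2 = -289/2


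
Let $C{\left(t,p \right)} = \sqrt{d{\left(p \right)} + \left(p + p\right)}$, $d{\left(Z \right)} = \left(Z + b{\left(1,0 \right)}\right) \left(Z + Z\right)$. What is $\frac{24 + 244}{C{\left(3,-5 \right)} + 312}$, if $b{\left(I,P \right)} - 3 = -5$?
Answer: $\frac{104}{121} - \frac{2 \sqrt{15}}{363} \approx 0.83817$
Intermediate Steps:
$b{\left(I,P \right)} = -2$ ($b{\left(I,P \right)} = 3 - 5 = -2$)
$d{\left(Z \right)} = 2 Z \left(-2 + Z\right)$ ($d{\left(Z \right)} = \left(Z - 2\right) \left(Z + Z\right) = \left(-2 + Z\right) 2 Z = 2 Z \left(-2 + Z\right)$)
$C{\left(t,p \right)} = \sqrt{2 p + 2 p \left(-2 + p\right)}$ ($C{\left(t,p \right)} = \sqrt{2 p \left(-2 + p\right) + \left(p + p\right)} = \sqrt{2 p \left(-2 + p\right) + 2 p} = \sqrt{2 p + 2 p \left(-2 + p\right)}$)
$\frac{24 + 244}{C{\left(3,-5 \right)} + 312} = \frac{24 + 244}{\sqrt{2} \sqrt{- 5 \left(-1 - 5\right)} + 312} = \frac{268}{\sqrt{2} \sqrt{\left(-5\right) \left(-6\right)} + 312} = \frac{268}{\sqrt{2} \sqrt{30} + 312} = \frac{268}{2 \sqrt{15} + 312} = \frac{268}{312 + 2 \sqrt{15}}$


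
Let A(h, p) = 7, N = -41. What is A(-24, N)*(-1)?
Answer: -7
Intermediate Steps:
A(-24, N)*(-1) = 7*(-1) = -7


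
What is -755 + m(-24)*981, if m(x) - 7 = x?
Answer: -17432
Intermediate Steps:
m(x) = 7 + x
-755 + m(-24)*981 = -755 + (7 - 24)*981 = -755 - 17*981 = -755 - 16677 = -17432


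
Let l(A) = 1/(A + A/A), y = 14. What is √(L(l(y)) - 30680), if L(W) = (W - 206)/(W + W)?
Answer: 3*I*√14322/2 ≈ 179.51*I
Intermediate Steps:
l(A) = 1/(1 + A) (l(A) = 1/(A + 1) = 1/(1 + A))
L(W) = (-206 + W)/(2*W) (L(W) = (-206 + W)/((2*W)) = (-206 + W)*(1/(2*W)) = (-206 + W)/(2*W))
√(L(l(y)) - 30680) = √((-206 + 1/(1 + 14))/(2*(1/(1 + 14))) - 30680) = √((-206 + 1/15)/(2*(1/15)) - 30680) = √((½)*15*(-3089/15) - 30680) = √(-3089/2 - 30680) = √(-64449/2) = 3*I*√14322/2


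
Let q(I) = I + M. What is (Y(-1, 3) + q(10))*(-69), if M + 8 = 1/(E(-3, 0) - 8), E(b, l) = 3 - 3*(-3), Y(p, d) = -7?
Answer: 1311/4 ≈ 327.75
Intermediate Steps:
E(b, l) = 12 (E(b, l) = 3 + 9 = 12)
M = -31/4 (M = -8 + 1/(12 - 8) = -8 + 1/4 = -31/4 ≈ -7.7500)
q(I) = -31/4 + I (q(I) = I - 31/4 = -31/4 + I)
(Y(-1, 3) + q(10))*(-69) = (-7 + (-31/4 + 10))*(-69) = (-7 + 9/4)*(-69) = -19/4*(-69) = 1311/4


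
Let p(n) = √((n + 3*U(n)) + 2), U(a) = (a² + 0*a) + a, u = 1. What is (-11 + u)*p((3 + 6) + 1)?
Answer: -30*√38 ≈ -184.93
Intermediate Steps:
U(a) = a + a² (U(a) = (a² + 0) + a = a² + a = a + a²)
p(n) = √(2 + n + 3*n*(1 + n)) (p(n) = √((n + 3*(n*(1 + n))) + 2) = √((n + 3*n*(1 + n)) + 2) = √(2 + n + 3*n*(1 + n)))
(-11 + u)*p((3 + 6) + 1) = (-11 + 1)*√(2 + ((3 + 6) + 1) + 3*((3 + 6) + 1)*(1 + ((3 + 6) + 1))) = -10*√(2 + (9 + 1) + 3*(9 + 1)*(1 + (9 + 1))) = -10*√(2 + 10 + 3*10*(1 + 10)) = -10*√(2 + 10 + 3*10*11) = -10*√(2 + 10 + 330) = -30*√38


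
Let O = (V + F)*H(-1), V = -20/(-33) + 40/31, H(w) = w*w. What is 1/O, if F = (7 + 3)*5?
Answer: 1023/53090 ≈ 0.019269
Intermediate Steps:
F = 50 (F = 10*5 = 50)
H(w) = w²
V = 1940/1023 (V = -20*(-1/33) + 40*(1/31) = 20/33 + 40/31 = 1940/1023 ≈ 1.8964)
O = 53090/1023 (O = (1940/1023 + 50)*(-1)² = (53090/1023)*1 = 53090/1023 ≈ 51.896)
1/O = 1/(53090/1023) = 1023/53090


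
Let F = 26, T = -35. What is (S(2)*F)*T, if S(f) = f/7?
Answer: -260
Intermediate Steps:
S(f) = f/7 (S(f) = f*(⅐) = f/7)
(S(2)*F)*T = (((⅐)*2)*26)*(-35) = ((2/7)*26)*(-35) = (52/7)*(-35) = -260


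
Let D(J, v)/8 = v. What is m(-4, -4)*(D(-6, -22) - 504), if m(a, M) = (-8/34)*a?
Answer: -640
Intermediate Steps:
m(a, M) = -4*a/17 (m(a, M) = (-8*1/34)*a = -4*a/17)
D(J, v) = 8*v
m(-4, -4)*(D(-6, -22) - 504) = (-4/17*(-4))*(8*(-22) - 504) = 16*(-176 - 504)/17 = (16/17)*(-680) = -640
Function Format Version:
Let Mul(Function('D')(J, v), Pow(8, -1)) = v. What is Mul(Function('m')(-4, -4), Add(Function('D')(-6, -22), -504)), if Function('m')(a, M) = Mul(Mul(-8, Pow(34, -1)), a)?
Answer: -640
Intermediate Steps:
Function('m')(a, M) = Mul(Rational(-4, 17), a) (Function('m')(a, M) = Mul(Mul(-8, Rational(1, 34)), a) = Mul(Rational(-4, 17), a))
Function('D')(J, v) = Mul(8, v)
Mul(Function('m')(-4, -4), Add(Function('D')(-6, -22), -504)) = Mul(Mul(Rational(-4, 17), -4), Add(Mul(8, -22), -504)) = Mul(Rational(16, 17), Add(-176, -504)) = Mul(Rational(16, 17), -680) = -640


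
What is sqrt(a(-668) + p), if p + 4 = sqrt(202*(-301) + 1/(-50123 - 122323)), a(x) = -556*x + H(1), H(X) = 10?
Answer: sqrt(11044969477723224 + 172446*I*sqrt(1808106948711078))/172446 ≈ 609.44 + 0.2023*I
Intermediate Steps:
a(x) = 10 - 556*x (a(x) = -556*x + 10 = 10 - 556*x)
p = -4 + I*sqrt(1808106948711078)/172446 (p = -4 + sqrt(202*(-301) + 1/(-50123 - 122323)) = -4 + sqrt(-60802 + 1/(-172446)) = -4 + sqrt(-60802 - 1/172446) = -4 + sqrt(-10485061693/172446) = -4 + I*sqrt(1808106948711078)/172446 ≈ -4.0 + 246.58*I)
sqrt(a(-668) + p) = sqrt((10 - 556*(-668)) + (-4 + I*sqrt(1808106948711078)/172446)) = sqrt((10 + 371408) + (-4 + I*sqrt(1808106948711078)/172446)) = sqrt(371418 + (-4 + I*sqrt(1808106948711078)/172446)) = sqrt(371414 + I*sqrt(1808106948711078)/172446)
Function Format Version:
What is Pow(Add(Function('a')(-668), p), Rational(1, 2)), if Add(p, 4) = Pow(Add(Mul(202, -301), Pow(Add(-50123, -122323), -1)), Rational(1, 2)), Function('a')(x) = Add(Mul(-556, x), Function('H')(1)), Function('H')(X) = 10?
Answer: Mul(Rational(1, 172446), Pow(Add(11044969477723224, Mul(172446, I, Pow(1808106948711078, Rational(1, 2)))), Rational(1, 2))) ≈ Add(609.44, Mul(0.20230, I))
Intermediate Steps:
Function('a')(x) = Add(10, Mul(-556, x)) (Function('a')(x) = Add(Mul(-556, x), 10) = Add(10, Mul(-556, x)))
p = Add(-4, Mul(Rational(1, 172446), I, Pow(1808106948711078, Rational(1, 2)))) (p = Add(-4, Pow(Add(Mul(202, -301), Pow(Add(-50123, -122323), -1)), Rational(1, 2))) = Add(-4, Pow(Add(-60802, Pow(-172446, -1)), Rational(1, 2))) = Add(-4, Pow(Add(-60802, Rational(-1, 172446)), Rational(1, 2))) = Add(-4, Pow(Rational(-10485061693, 172446), Rational(1, 2))) = Add(-4, Mul(Rational(1, 172446), I, Pow(1808106948711078, Rational(1, 2)))) ≈ Add(-4.0000, Mul(246.58, I)))
Pow(Add(Function('a')(-668), p), Rational(1, 2)) = Pow(Add(Add(10, Mul(-556, -668)), Add(-4, Mul(Rational(1, 172446), I, Pow(1808106948711078, Rational(1, 2))))), Rational(1, 2)) = Pow(Add(Add(10, 371408), Add(-4, Mul(Rational(1, 172446), I, Pow(1808106948711078, Rational(1, 2))))), Rational(1, 2)) = Pow(Add(371418, Add(-4, Mul(Rational(1, 172446), I, Pow(1808106948711078, Rational(1, 2))))), Rational(1, 2)) = Pow(Add(371414, Mul(Rational(1, 172446), I, Pow(1808106948711078, Rational(1, 2)))), Rational(1, 2))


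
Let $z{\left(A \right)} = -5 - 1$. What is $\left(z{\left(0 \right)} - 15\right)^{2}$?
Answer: $441$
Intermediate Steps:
$z{\left(A \right)} = -6$ ($z{\left(A \right)} = -5 - 1 = -6$)
$\left(z{\left(0 \right)} - 15\right)^{2} = \left(-6 - 15\right)^{2} = \left(-21\right)^{2} = 441$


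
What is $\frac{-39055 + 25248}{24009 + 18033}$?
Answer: $- \frac{13807}{42042} \approx -0.32841$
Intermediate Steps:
$\frac{-39055 + 25248}{24009 + 18033} = - \frac{13807}{42042}$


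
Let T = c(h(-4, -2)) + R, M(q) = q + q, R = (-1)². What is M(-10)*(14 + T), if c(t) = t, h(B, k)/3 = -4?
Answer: -60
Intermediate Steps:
h(B, k) = -12 (h(B, k) = 3*(-4) = -12)
R = 1
M(q) = 2*q
T = -11 (T = -12 + 1 = -11)
M(-10)*(14 + T) = (2*(-10))*(14 - 11) = -20*3 = -60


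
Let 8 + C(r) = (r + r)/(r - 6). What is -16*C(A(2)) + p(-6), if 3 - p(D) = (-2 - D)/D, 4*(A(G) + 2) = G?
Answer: 1879/15 ≈ 125.27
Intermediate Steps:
A(G) = -2 + G/4
C(r) = -8 + 2*r/(-6 + r) (C(r) = -8 + (r + r)/(r - 6) = -8 + (2*r)/(-6 + r) = -8 + 2*r/(-6 + r))
p(D) = 3 - (-2 - D)/D
-16*C(A(2)) + p(-6) = -96*(8 - (-2 + (¼)*2))/(-6 + (-2 + (¼)*2)) + (4 + 2/(-6)) = -96*(8 - (-2 + ½))/(-6 + (-2 + ½)) + (4 + 2*(-⅙)) = -96*(8 - 1*(-3/2))/(-6 - 3/2) + (4 - ⅓) = -96*(8 + 3/2)/(-15/2) + 11/3 = -96*(-2)*19/(15*2) + 11/3 = -16*(-38/5) + 11/3 = 608/5 + 11/3 = 1879/15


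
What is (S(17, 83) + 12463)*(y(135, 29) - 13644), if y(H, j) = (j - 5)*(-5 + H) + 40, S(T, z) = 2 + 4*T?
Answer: -131395972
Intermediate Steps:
y(H, j) = 40 + (-5 + H)*(-5 + j) (y(H, j) = (-5 + j)*(-5 + H) + 40 = (-5 + H)*(-5 + j) + 40 = 40 + (-5 + H)*(-5 + j))
(S(17, 83) + 12463)*(y(135, 29) - 13644) = ((2 + 4*17) + 12463)*((65 - 5*135 - 5*29 + 135*29) - 13644) = ((2 + 68) + 12463)*((65 - 675 - 145 + 3915) - 13644) = (70 + 12463)*(3160 - 13644) = 12533*(-10484) = -131395972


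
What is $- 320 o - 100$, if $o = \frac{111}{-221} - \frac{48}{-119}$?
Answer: $- \frac{6220}{91} \approx -68.352$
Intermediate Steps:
$o = - \frac{9}{91}$ ($o = 111 \left(- \frac{1}{221}\right) - - \frac{48}{119} = - \frac{111}{221} + \frac{48}{119} = - \frac{9}{91} \approx -0.098901$)
$- 320 o - 100 = \left(-320\right) \left(- \frac{9}{91}\right) - 100 = \frac{2880}{91} - 100 = - \frac{6220}{91}$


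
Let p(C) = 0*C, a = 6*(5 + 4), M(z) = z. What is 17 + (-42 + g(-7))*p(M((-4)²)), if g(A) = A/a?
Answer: 17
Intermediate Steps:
a = 54 (a = 6*9 = 54)
p(C) = 0
g(A) = A/54
17 + (-42 + g(-7))*p(M((-4)²)) = 17 + (-42 + (1/54)*(-7))*0 = 17 + (-42 - 7/54)*0 = 17 - 2275/54*0 = 17 + 0 = 17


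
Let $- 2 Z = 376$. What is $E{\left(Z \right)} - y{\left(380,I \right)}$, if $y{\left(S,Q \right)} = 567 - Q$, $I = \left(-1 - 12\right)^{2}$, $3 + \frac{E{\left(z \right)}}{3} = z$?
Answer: $-971$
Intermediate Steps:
$Z = -188$ ($Z = \left(- \frac{1}{2}\right) 376 = -188$)
$E{\left(z \right)} = -9 + 3 z$
$I = 169$ ($I = \left(-13\right)^{2} = 169$)
$E{\left(Z \right)} - y{\left(380,I \right)} = \left(-9 + 3 \left(-188\right)\right) - \left(567 - 169\right) = \left(-9 - 564\right) - \left(567 - 169\right) = -573 - 398 = -971$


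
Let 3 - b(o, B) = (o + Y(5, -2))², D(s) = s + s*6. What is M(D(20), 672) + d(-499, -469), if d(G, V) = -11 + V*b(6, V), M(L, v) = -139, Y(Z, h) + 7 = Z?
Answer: 5947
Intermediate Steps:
Y(Z, h) = -7 + Z
D(s) = 7*s (D(s) = s + 6*s = 7*s)
b(o, B) = 3 - (-2 + o)² (b(o, B) = 3 - (o + (-7 + 5))² = 3 - (o - 2)² = 3 - (-2 + o)²)
d(G, V) = -11 - 13*V (d(G, V) = -11 + V*(3 - (-2 + 6)²) = -11 + V*(3 - 1*4²) = -11 + V*(3 - 1*16) = -11 + V*(3 - 16) = -11 + V*(-13) = -11 - 13*V)
M(D(20), 672) + d(-499, -469) = -139 + (-11 - 13*(-469)) = -139 + (-11 + 6097) = -139 + 6086 = 5947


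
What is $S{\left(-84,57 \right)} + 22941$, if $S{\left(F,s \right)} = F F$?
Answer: $29997$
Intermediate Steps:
$S{\left(F,s \right)} = F^{2}$
$S{\left(-84,57 \right)} + 22941 = \left(-84\right)^{2} + 22941 = 7056 + 22941 = 29997$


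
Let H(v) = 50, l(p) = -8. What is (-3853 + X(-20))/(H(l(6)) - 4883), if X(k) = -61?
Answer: 3914/4833 ≈ 0.80985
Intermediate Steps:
(-3853 + X(-20))/(H(l(6)) - 4883) = (-3853 - 61)/(50 - 4883) = -3914/(-4833) = -3914*(-1/4833) = 3914/4833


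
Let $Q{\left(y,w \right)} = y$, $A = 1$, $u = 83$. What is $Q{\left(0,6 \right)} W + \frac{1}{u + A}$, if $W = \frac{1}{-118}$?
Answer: $\frac{1}{84} \approx 0.011905$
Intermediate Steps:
$W = - \frac{1}{118} \approx -0.0084746$
$Q{\left(0,6 \right)} W + \frac{1}{u + A} = 0 \left(- \frac{1}{118}\right) + \frac{1}{83 + 1} = 0 + \frac{1}{84} = \frac{1}{84}$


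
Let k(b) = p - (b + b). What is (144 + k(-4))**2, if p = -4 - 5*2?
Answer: 19044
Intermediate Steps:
p = -14 (p = -4 - 10 = -14)
k(b) = -14 - 2*b (k(b) = -14 - (b + b) = -14 - 2*b)
(144 + k(-4))**2 = (144 + (-14 - 2*(-4)))**2 = (144 + (-14 + 8))**2 = (144 - 6)**2 = 138**2 = 19044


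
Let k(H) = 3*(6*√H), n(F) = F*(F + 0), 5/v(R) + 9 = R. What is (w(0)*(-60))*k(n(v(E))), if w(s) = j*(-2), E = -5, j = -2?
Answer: -10800/7 ≈ -1542.9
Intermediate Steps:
v(R) = 5/(-9 + R)
n(F) = F² (n(F) = F*F = F²)
k(H) = 18*√H
w(s) = 4 (w(s) = -2*(-2) = 4)
(w(0)*(-60))*k(n(v(E))) = (4*(-60))*(18*√((5/(-9 - 5))²)) = -4320*√((5/(-14))²) = -4320*√((5*(-1/14))²) = -4320*√((-5/14)²) = -4320*√(25/196) = -4320*5/14 = -240*45/7 = -10800/7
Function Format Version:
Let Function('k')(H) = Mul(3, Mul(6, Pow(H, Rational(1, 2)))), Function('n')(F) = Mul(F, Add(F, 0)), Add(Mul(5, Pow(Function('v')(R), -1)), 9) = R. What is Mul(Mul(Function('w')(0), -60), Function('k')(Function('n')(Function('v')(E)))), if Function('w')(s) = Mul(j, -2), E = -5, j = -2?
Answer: Rational(-10800, 7) ≈ -1542.9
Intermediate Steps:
Function('v')(R) = Mul(5, Pow(Add(-9, R), -1))
Function('n')(F) = Pow(F, 2) (Function('n')(F) = Mul(F, F) = Pow(F, 2))
Function('k')(H) = Mul(18, Pow(H, Rational(1, 2)))
Function('w')(s) = 4 (Function('w')(s) = Mul(-2, -2) = 4)
Mul(Mul(Function('w')(0), -60), Function('k')(Function('n')(Function('v')(E)))) = Mul(Mul(4, -60), Mul(18, Pow(Pow(Mul(5, Pow(Add(-9, -5), -1)), 2), Rational(1, 2)))) = Mul(-240, Mul(18, Pow(Pow(Mul(5, Pow(-14, -1)), 2), Rational(1, 2)))) = Mul(-240, Mul(18, Pow(Pow(Mul(5, Rational(-1, 14)), 2), Rational(1, 2)))) = Mul(-240, Mul(18, Pow(Pow(Rational(-5, 14), 2), Rational(1, 2)))) = Mul(-240, Mul(18, Pow(Rational(25, 196), Rational(1, 2)))) = Mul(-240, Mul(18, Rational(5, 14))) = Mul(-240, Rational(45, 7)) = Rational(-10800, 7)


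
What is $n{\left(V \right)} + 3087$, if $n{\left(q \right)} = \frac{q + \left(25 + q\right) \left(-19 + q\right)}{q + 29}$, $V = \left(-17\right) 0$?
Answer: $\frac{89048}{29} \approx 3070.6$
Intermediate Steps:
$V = 0$
$n{\left(q \right)} = \frac{q + \left(-19 + q\right) \left(25 + q\right)}{29 + q}$
$n{\left(V \right)} + 3087 = \frac{-475 + 0^{2} + 7 \cdot 0}{29 + 0} + 3087 = \frac{-475 + 0 + 0}{29} + 3087 = \frac{1}{29} \left(-475\right) + 3087 = - \frac{475}{29} + 3087 = \frac{89048}{29}$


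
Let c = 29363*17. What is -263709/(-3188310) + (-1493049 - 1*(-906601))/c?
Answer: -579380712547/530503963670 ≈ -1.0921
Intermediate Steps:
c = 499171
-263709/(-3188310) + (-1493049 - 1*(-906601))/c = -263709/(-3188310) + (-1493049 - 1*(-906601))/499171 = -263709*(-1/3188310) + (-1493049 + 906601)*(1/499171) = 87903/1062770 - 586448*1/499171 = 87903/1062770 - 586448/499171 = -579380712547/530503963670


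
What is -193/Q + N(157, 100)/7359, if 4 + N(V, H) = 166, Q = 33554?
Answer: 1338487/82307962 ≈ 0.016262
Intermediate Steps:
N(V, H) = 162 (N(V, H) = -4 + 166 = 162)
-193/Q + N(157, 100)/7359 = -193/33554 + 162/7359 = -193*1/33554 + 162*(1/7359) = -193/33554 + 54/2453 = 1338487/82307962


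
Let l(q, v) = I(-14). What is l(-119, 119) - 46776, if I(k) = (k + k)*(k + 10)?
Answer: -46664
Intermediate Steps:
I(k) = 2*k*(10 + k) (I(k) = (2*k)*(10 + k) = 2*k*(10 + k))
l(q, v) = 112 (l(q, v) = 2*(-14)*(10 - 14) = 2*(-14)*(-4) = 112)
l(-119, 119) - 46776 = 112 - 46776 = -46664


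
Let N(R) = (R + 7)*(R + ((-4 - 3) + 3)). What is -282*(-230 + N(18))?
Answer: -33840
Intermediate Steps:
N(R) = (-4 + R)*(7 + R) (N(R) = (7 + R)*(R + (-7 + 3)) = (7 + R)*(R - 4) = (7 + R)*(-4 + R) = (-4 + R)*(7 + R))
-282*(-230 + N(18)) = -282*(-230 + (-28 + 18² + 3*18)) = -282*(-230 + (-28 + 324 + 54)) = -282*(-230 + 350) = -282*120 = -33840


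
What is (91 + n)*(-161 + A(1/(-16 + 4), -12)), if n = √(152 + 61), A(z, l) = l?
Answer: -15743 - 173*√213 ≈ -18268.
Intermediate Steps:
n = √213 ≈ 14.595
(91 + n)*(-161 + A(1/(-16 + 4), -12)) = (91 + √213)*(-161 - 12) = (91 + √213)*(-173) = -15743 - 173*√213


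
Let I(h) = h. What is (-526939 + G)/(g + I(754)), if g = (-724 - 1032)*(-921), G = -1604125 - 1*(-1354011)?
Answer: -777053/1618030 ≈ -0.48025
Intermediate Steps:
G = -250114 (G = -1604125 + 1354011 = -250114)
g = 1617276 (g = -1756*(-921) = 1617276)
(-526939 + G)/(g + I(754)) = (-526939 - 250114)/(1617276 + 754) = -777053/1618030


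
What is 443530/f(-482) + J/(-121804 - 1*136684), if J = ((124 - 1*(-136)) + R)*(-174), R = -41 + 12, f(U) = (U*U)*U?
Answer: 137071365311/904547802062 ≈ 0.15154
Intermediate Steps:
f(U) = U**3 (f(U) = U**2*U = U**3)
R = -29
J = -40194 (J = ((124 - 1*(-136)) - 29)*(-174) = ((124 + 136) - 29)*(-174) = (260 - 29)*(-174) = 231*(-174) = -40194)
443530/f(-482) + J/(-121804 - 1*136684) = 443530/((-482)**3) - 40194/(-121804 - 1*136684) = 443530/(-111980168) - 40194/(-121804 - 136684) = 443530*(-1/111980168) - 40194/(-258488) = -221765/55990084 - 40194*(-1/258488) = -221765/55990084 + 20097/129244 = 137071365311/904547802062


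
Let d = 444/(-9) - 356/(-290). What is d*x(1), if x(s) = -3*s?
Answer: 20926/145 ≈ 144.32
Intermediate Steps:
d = -20926/435 (d = 444*(-⅑) - 356*(-1/290) = -148/3 + 178/145 = -20926/435 ≈ -48.106)
d*x(1) = -(-20926)/145 = -20926/435*(-3) = 20926/145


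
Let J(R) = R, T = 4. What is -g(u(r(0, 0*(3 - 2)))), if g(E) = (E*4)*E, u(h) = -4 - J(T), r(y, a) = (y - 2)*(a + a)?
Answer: -256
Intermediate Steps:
r(y, a) = 2*a*(-2 + y) (r(y, a) = (-2 + y)*(2*a) = 2*a*(-2 + y))
u(h) = -8 (u(h) = -4 - 1*4 = -4 - 4 = -8)
g(E) = 4*E² (g(E) = (4*E)*E = 4*E²)
-g(u(r(0, 0*(3 - 2)))) = -4*(-8)² = -4*64 = -1*256 = -256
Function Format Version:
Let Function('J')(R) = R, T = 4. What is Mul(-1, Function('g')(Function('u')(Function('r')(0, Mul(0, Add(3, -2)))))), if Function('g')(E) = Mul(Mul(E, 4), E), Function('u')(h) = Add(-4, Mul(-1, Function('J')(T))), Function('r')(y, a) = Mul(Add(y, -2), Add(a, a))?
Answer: -256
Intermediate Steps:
Function('r')(y, a) = Mul(2, a, Add(-2, y)) (Function('r')(y, a) = Mul(Add(-2, y), Mul(2, a)) = Mul(2, a, Add(-2, y)))
Function('u')(h) = -8 (Function('u')(h) = Add(-4, Mul(-1, 4)) = Add(-4, -4) = -8)
Function('g')(E) = Mul(4, Pow(E, 2)) (Function('g')(E) = Mul(Mul(4, E), E) = Mul(4, Pow(E, 2)))
Mul(-1, Function('g')(Function('u')(Function('r')(0, Mul(0, Add(3, -2)))))) = Mul(-1, Mul(4, Pow(-8, 2))) = Mul(-1, Mul(4, 64)) = Mul(-1, 256) = -256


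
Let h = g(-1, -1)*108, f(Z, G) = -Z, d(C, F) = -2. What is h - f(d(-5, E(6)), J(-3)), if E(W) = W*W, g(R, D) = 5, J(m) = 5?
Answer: 538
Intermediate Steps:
E(W) = W²
h = 540 (h = 5*108 = 540)
h - f(d(-5, E(6)), J(-3)) = 540 - (-1)*(-2) = 540 - 1*2 = 540 - 2 = 538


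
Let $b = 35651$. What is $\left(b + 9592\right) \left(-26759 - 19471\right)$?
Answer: $-2091583890$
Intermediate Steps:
$\left(b + 9592\right) \left(-26759 - 19471\right) = \left(35651 + 9592\right) \left(-26759 - 19471\right) = 45243 \left(-46230\right) = -2091583890$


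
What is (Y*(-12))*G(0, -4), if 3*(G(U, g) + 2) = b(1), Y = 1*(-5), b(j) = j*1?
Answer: -100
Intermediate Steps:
b(j) = j
Y = -5
G(U, g) = -5/3 (G(U, g) = -2 + (⅓)*1 = -2 + ⅓ = -5/3)
(Y*(-12))*G(0, -4) = -5*(-12)*(-5/3) = 60*(-5/3) = -100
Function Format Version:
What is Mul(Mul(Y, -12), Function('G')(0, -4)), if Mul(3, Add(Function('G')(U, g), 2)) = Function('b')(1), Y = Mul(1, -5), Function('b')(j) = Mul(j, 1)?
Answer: -100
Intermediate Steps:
Function('b')(j) = j
Y = -5
Function('G')(U, g) = Rational(-5, 3) (Function('G')(U, g) = Add(-2, Mul(Rational(1, 3), 1)) = Add(-2, Rational(1, 3)) = Rational(-5, 3))
Mul(Mul(Y, -12), Function('G')(0, -4)) = Mul(Mul(-5, -12), Rational(-5, 3)) = Mul(60, Rational(-5, 3)) = -100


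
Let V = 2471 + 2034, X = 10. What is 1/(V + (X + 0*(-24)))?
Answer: 1/4515 ≈ 0.00022148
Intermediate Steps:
V = 4505
1/(V + (X + 0*(-24))) = 1/(4505 + (10 + 0*(-24))) = 1/(4505 + (10 + 0)) = 1/(4505 + 10) = 1/4515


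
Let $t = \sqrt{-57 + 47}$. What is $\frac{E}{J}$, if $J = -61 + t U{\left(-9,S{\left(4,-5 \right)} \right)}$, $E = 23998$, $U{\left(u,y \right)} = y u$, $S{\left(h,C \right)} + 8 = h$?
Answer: $- \frac{1463878}{16681} - \frac{863928 i \sqrt{10}}{16681} \approx -87.757 - 163.78 i$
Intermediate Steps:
$S{\left(h,C \right)} = -8 + h$
$U{\left(u,y \right)} = u y$
$t = i \sqrt{10}$ ($t = \sqrt{-10} = i \sqrt{10} \approx 3.1623 i$)
$J = -61 + 36 i \sqrt{10}$ ($J = -61 + i \sqrt{10} \left(- 9 \left(-8 + 4\right)\right) = -61 + i \sqrt{10} \left(\left(-9\right) \left(-4\right)\right) = -61 + i \sqrt{10} \cdot 36 = -61 + 36 i \sqrt{10} \approx -61.0 + 113.84 i$)
$\frac{E}{J} = \frac{23998}{-61 + 36 i \sqrt{10}}$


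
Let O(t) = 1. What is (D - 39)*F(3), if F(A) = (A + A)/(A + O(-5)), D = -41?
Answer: -120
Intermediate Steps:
F(A) = 2*A/(1 + A) (F(A) = (A + A)/(A + 1) = (2*A)/(1 + A) = 2*A/(1 + A))
(D - 39)*F(3) = (-41 - 39)*(2*3/(1 + 3)) = -160*3/4 = -80*3/2 = -120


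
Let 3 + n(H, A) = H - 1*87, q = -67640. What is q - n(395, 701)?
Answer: -67945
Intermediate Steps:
n(H, A) = -90 + H (n(H, A) = -3 + (H - 1*87) = -3 + (H - 87) = -3 + (-87 + H) = -90 + H)
q - n(395, 701) = -67640 - (-90 + 395) = -67640 - 1*305 = -67640 - 305 = -67945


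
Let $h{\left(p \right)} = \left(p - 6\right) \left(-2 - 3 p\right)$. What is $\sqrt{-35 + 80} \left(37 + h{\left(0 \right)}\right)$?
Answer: $147 \sqrt{5} \approx 328.7$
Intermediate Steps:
$h{\left(p \right)} = \left(-6 + p\right) \left(-2 - 3 p\right)$
$\sqrt{-35 + 80} \left(37 + h{\left(0 \right)}\right) = \sqrt{-35 + 80} \left(37 + \left(12 - 3 \cdot 0^{2} + 16 \cdot 0\right)\right) = \sqrt{45} \left(37 + \left(12 - 0 + 0\right)\right) = 3 \sqrt{5} \left(37 + \left(12 + 0 + 0\right)\right) = 3 \sqrt{5} \left(37 + 12\right) = 3 \sqrt{5} \cdot 49 = 147 \sqrt{5}$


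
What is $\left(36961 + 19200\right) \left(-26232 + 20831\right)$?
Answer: $-303325561$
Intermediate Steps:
$\left(36961 + 19200\right) \left(-26232 + 20831\right) = 56161 \left(-5401\right) = -303325561$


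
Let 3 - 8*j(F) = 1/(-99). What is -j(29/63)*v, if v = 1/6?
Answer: -149/2376 ≈ -0.062710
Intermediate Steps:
j(F) = 149/396 (j(F) = 3/8 - ⅛/(-99) = 3/8 - ⅛*(-1/99) = 3/8 + 1/792 = 149/396)
v = ⅙ ≈ 0.16667
-j(29/63)*v = -149/(396*6) = -1*149/2376 = -149/2376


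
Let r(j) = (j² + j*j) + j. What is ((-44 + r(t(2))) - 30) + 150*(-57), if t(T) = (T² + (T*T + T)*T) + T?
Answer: -7958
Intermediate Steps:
t(T) = T + T² + T*(T + T²) (t(T) = (T² + (T² + T)*T) + T = (T² + (T + T²)*T) + T = (T² + T*(T + T²)) + T = T + T² + T*(T + T²))
r(j) = j + 2*j² (r(j) = (j² + j²) + j = 2*j² + j = j + 2*j²)
((-44 + r(t(2))) - 30) + 150*(-57) = ((-44 + (2*(1 + 2² + 2*2))*(1 + 2*(2*(1 + 2² + 2*2)))) - 30) + 150*(-57) = ((-44 + (2*(1 + 4 + 4))*(1 + 2*(2*(1 + 4 + 4)))) - 30) - 8550 = ((-44 + (2*9)*(1 + 2*(2*9))) - 30) - 8550 = ((-44 + 18*(1 + 2*18)) - 30) - 8550 = ((-44 + 18*(1 + 36)) - 30) - 8550 = ((-44 + 18*37) - 30) - 8550 = ((-44 + 666) - 30) - 8550 = (622 - 30) - 8550 = 592 - 8550 = -7958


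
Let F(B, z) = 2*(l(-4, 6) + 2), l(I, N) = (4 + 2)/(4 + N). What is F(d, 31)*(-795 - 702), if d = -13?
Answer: -38922/5 ≈ -7784.4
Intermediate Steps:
l(I, N) = 6/(4 + N)
F(B, z) = 26/5 (F(B, z) = 2*(6/(4 + 6) + 2) = 2*(6/10 + 2) = 2*(6*(⅒) + 2) = 2*(⅗ + 2) = 2*(13/5) = 26/5)
F(d, 31)*(-795 - 702) = 26*(-795 - 702)/5 = (26/5)*(-1497) = -38922/5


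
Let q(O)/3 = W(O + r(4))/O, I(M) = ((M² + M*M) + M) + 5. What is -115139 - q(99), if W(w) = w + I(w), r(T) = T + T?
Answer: -3822704/33 ≈ -1.1584e+5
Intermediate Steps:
r(T) = 2*T
I(M) = 5 + M + 2*M² (I(M) = ((M² + M²) + M) + 5 = (2*M² + M) + 5 = (M + 2*M²) + 5 = 5 + M + 2*M²)
W(w) = 5 + 2*w + 2*w² (W(w) = w + (5 + w + 2*w²) = 5 + 2*w + 2*w²)
q(O) = 3*(21 + 2*O + 2*(8 + O)²)/O (q(O) = 3*((5 + 2*(O + 2*4) + 2*(O + 2*4)²)/O) = 3*((5 + 2*(O + 8) + 2*(O + 8)²)/O) = 3*((5 + 2*(8 + O) + 2*(8 + O)²)/O) = 3*((5 + (16 + 2*O) + 2*(8 + O)²)/O) = 3*((21 + 2*O + 2*(8 + O)²)/O) = 3*(21 + 2*O + 2*(8 + O)²)/O)
-115139 - q(99) = -115139 - (102 + 6*99 + 447/99) = -115139 - (102 + 594 + 447*(1/99)) = -115139 - (102 + 594 + 149/33) = -115139 - 1*23117/33 = -115139 - 23117/33 = -3822704/33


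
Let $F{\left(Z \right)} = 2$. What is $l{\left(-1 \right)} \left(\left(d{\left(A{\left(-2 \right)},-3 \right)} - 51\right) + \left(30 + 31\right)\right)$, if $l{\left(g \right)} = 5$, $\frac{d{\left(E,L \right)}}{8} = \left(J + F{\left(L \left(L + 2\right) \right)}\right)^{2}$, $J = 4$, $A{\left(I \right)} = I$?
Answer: $1490$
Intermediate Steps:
$d{\left(E,L \right)} = 288$ ($d{\left(E,L \right)} = 8 \left(4 + 2\right)^{2} = 8 \cdot 6^{2} = 8 \cdot 36 = 288$)
$l{\left(-1 \right)} \left(\left(d{\left(A{\left(-2 \right)},-3 \right)} - 51\right) + \left(30 + 31\right)\right) = 5 \left(\left(288 - 51\right) + \left(30 + 31\right)\right) = 5 \left(237 + 61\right) = 5 \cdot 298 = 1490$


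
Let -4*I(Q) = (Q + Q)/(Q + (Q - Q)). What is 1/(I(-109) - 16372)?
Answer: -2/32745 ≈ -6.1078e-5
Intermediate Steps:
I(Q) = -½ (I(Q) = -(Q + Q)/(4*(Q + (Q - Q))) = -2*Q/(4*(Q + 0)) = -2*Q/(4*Q) = -¼*2 = -½)
1/(I(-109) - 16372) = 1/(-½ - 16372) = 1/(-32745/2) = -2/32745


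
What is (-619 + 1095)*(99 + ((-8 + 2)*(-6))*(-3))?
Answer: -4284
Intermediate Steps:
(-619 + 1095)*(99 + ((-8 + 2)*(-6))*(-3)) = 476*(99 - 6*(-6)*(-3)) = 476*(99 + 36*(-3)) = 476*(99 - 108) = 476*(-9) = -4284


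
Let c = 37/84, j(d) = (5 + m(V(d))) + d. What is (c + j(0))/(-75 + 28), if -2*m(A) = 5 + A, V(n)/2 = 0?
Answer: -247/3948 ≈ -0.062563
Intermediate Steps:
V(n) = 0 (V(n) = 2*0 = 0)
m(A) = -5/2 - A/2 (m(A) = -(5 + A)/2 = -5/2 - A/2)
j(d) = 5/2 + d (j(d) = (5 + (-5/2 - ½*0)) + d = (5 + (-5/2 + 0)) + d = (5 - 5/2) + d = 5/2 + d)
c = 37/84 (c = 37*(1/84) = 37/84 ≈ 0.44048)
(c + j(0))/(-75 + 28) = (37/84 + (5/2 + 0))/(-75 + 28) = (37/84 + 5/2)/(-47) = (247/84)*(-1/47) = -247/3948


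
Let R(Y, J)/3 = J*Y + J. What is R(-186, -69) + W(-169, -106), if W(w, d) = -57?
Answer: 38238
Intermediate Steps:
R(Y, J) = 3*J + 3*J*Y (R(Y, J) = 3*(J*Y + J) = 3*(J + J*Y) = 3*J + 3*J*Y)
R(-186, -69) + W(-169, -106) = 3*(-69)*(1 - 186) - 57 = 3*(-69)*(-185) - 57 = 38295 - 57 = 38238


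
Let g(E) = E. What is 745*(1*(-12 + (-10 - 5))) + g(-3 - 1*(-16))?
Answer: -20102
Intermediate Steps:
745*(1*(-12 + (-10 - 5))) + g(-3 - 1*(-16)) = 745*(1*(-12 + (-10 - 5))) + (-3 - 1*(-16)) = 745*(1*(-12 - 15)) + (-3 + 16) = 745*(1*(-27)) + 13 = 745*(-27) + 13 = -20115 + 13 = -20102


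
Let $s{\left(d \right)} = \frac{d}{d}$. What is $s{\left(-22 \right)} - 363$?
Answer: $-362$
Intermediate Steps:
$s{\left(d \right)} = 1$
$s{\left(-22 \right)} - 363 = 1 - 363 = -362$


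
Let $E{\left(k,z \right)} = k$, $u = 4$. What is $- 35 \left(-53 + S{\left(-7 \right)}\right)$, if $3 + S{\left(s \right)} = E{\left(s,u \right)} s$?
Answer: $245$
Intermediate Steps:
$S{\left(s \right)} = -3 + s^{2}$ ($S{\left(s \right)} = -3 + s s = -3 + s^{2}$)
$- 35 \left(-53 + S{\left(-7 \right)}\right) = - 35 \left(-53 - \left(3 - \left(-7\right)^{2}\right)\right) = - 35 \left(-53 + \left(-3 + 49\right)\right) = - 35 \left(-53 + 46\right) = \left(-35\right) \left(-7\right) = 245$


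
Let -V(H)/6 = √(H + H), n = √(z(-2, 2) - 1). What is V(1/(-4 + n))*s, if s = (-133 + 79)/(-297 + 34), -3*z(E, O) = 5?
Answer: -324*√3*√(-1/(6 - I*√6))/263 ≈ -0.16142 + 0.82249*I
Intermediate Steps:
z(E, O) = -5/3 (z(E, O) = -⅓*5 = -5/3)
n = 2*I*√6/3 (n = √(-5/3 - 1) = √(-8/3) = 2*I*√6/3 ≈ 1.633*I)
V(H) = -6*√2*√H (V(H) = -6*√(H + H) = -6*√2*√H)
s = 54/263 (s = -54/(-263) = -54*(-1/263) = 54/263 ≈ 0.20532)
V(1/(-4 + n))*s = -6*√2*√(1/(-4 + 2*I*√6/3))*(54/263) = -6*√2/√(-4 + 2*I*√6/3)*(54/263) = -324*√2/(263*√(-4 + 2*I*√6/3))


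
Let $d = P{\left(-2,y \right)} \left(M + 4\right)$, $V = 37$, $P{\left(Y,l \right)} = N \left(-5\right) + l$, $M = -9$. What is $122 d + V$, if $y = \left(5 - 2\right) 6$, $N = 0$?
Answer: $-10943$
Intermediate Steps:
$y = 18$ ($y = 3 \cdot 6 = 18$)
$P{\left(Y,l \right)} = l$ ($P{\left(Y,l \right)} = 0 \left(-5\right) + l = 0 + l = l$)
$d = -90$ ($d = 18 \left(-9 + 4\right) = 18 \left(-5\right) = -90$)
$122 d + V = 122 \left(-90\right) + 37 = -10980 + 37 = -10943$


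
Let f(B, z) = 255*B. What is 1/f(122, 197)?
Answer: 1/31110 ≈ 3.2144e-5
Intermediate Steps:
1/f(122, 197) = 1/(255*122) = 1/31110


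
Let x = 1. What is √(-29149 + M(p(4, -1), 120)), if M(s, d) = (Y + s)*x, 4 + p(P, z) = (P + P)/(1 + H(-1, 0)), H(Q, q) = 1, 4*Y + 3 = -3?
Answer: I*√116602/2 ≈ 170.74*I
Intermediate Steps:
Y = -3/2 (Y = -¾ + (¼)*(-3) = -¾ - ¾ = -3/2 ≈ -1.5000)
p(P, z) = -4 + P (p(P, z) = -4 + (P + P)/(1 + 1) = -4 + (2*P)/2 = -4 + (2*P)*(½) = -4 + P)
M(s, d) = -3/2 + s (M(s, d) = (-3/2 + s)*1 = -3/2 + s)
√(-29149 + M(p(4, -1), 120)) = √(-29149 + (-3/2 + (-4 + 4))) = √(-29149 + (-3/2 + 0)) = √(-29149 - 3/2) = √(-58301/2) = I*√116602/2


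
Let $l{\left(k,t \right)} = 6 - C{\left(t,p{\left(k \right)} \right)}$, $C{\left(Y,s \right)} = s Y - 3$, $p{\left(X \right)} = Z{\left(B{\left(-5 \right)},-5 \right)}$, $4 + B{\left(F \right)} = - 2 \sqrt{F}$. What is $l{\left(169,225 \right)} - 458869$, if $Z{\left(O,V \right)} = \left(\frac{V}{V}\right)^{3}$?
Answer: $-459085$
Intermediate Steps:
$B{\left(F \right)} = -4 - 2 \sqrt{F}$
$Z{\left(O,V \right)} = 1$ ($Z{\left(O,V \right)} = 1^{3} = 1$)
$p{\left(X \right)} = 1$
$C{\left(Y,s \right)} = -3 + Y s$ ($C{\left(Y,s \right)} = Y s - 3 = -3 + Y s$)
$l{\left(k,t \right)} = 9 - t$ ($l{\left(k,t \right)} = 6 - \left(-3 + t 1\right) = 6 - \left(-3 + t\right) = 9 - t$)
$l{\left(169,225 \right)} - 458869 = \left(9 - 225\right) - 458869 = -216 - 458869 = -459085$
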